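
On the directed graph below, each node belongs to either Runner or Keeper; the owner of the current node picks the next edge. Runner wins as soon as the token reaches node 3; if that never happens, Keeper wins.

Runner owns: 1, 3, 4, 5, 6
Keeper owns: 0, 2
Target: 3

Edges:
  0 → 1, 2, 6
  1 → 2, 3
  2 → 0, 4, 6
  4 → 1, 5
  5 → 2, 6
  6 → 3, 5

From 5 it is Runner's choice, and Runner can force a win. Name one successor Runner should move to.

A0 = {3}
A1: add {1, 6} — 1 (Runner) has 1→3; 6 (Runner) has 6→3.
A2: add {4, 5} — 4 (Runner) has 4→1; 5 (Runner) has 5→6.
A3 = A2; e.g. 0 (Keeper) can still go to 2. Fixed point.
From 5, successor 6 is in the attractor (rank 1); the other successor 2 is not.

6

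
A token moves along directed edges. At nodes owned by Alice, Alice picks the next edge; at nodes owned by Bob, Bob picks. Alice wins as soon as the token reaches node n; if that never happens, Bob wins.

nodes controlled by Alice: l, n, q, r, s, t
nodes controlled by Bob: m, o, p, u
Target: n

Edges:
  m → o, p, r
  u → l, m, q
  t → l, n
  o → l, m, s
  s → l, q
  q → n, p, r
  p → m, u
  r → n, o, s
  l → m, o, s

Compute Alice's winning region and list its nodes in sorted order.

A0 = {n}
A1: add {q, r, t} — q (Alice) has q→n; r (Alice) has r→n; t (Alice) has t→n.
A2: add {s} — s (Alice) has s→q.
A3: add {l} — l (Alice) has l→s.
A4 = A3; e.g. m (Bob) can still go to o. Fixed point.
Alice's winning region = {l, n, q, r, s, t}.

l, n, q, r, s, t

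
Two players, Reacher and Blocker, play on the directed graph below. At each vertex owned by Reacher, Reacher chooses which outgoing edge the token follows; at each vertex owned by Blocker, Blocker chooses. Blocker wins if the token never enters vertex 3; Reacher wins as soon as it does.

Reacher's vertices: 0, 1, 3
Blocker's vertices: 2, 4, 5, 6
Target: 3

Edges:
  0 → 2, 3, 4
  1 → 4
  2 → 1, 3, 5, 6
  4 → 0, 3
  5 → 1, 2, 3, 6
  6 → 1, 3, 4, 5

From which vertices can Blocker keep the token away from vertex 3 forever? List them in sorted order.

A0 = {3}
A1: add {0} — 0 (Reacher) has 0→3.
A2: add {4} — 4 (Blocker): all of {0, 3} already in.
A3: add {1} — 1 (Reacher) has 1→4.
A4 = A3; e.g. 2 (Blocker) can still go to 5. Fixed point.
Reacher's attractor = {0, 1, 3, 4}; Blocker avoids the target exactly from the complement.

2, 5, 6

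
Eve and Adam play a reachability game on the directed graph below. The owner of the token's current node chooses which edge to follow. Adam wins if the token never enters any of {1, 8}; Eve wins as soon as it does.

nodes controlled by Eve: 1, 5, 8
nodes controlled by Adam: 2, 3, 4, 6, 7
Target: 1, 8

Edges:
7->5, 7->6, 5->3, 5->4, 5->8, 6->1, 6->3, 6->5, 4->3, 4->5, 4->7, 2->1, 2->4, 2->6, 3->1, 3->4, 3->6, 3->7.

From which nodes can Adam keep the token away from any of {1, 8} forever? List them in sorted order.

A0 = {1, 8}
A1: add {5} — 5 (Eve) has 5→8.
A2 = A1; e.g. 2 (Adam) can still go to 4. Fixed point.
Eve's attractor = {1, 5, 8}; Adam avoids the target exactly from the complement.

2, 3, 4, 6, 7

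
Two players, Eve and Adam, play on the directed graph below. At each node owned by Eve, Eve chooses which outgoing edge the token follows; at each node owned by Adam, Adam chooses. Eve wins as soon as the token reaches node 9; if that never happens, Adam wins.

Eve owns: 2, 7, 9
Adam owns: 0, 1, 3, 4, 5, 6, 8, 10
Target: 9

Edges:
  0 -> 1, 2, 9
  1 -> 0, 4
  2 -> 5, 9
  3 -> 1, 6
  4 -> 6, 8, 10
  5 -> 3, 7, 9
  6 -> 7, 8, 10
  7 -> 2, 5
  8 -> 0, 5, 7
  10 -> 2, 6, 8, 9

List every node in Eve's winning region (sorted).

A0 = {9}
A1: add {2} — 2 (Eve) has 2→9.
A2: add {7} — 7 (Eve) has 7→2.
A3 = A2; e.g. 0 (Adam) can still go to 1. Fixed point.
Eve's winning region = {2, 7, 9}.

2, 7, 9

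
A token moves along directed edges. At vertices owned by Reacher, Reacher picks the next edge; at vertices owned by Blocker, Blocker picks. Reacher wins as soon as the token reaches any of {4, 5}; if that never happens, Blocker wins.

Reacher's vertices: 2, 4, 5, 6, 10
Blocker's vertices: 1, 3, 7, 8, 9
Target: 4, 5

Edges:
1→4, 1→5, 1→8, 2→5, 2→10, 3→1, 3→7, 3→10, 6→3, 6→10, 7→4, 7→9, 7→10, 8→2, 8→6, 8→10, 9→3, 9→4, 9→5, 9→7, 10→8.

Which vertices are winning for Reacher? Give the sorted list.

A0 = {4, 5}
A1: add {2} — 2 (Reacher) has 2→5.
A2 = A1; e.g. 1 (Blocker) can still go to 8. Fixed point.
Reacher's winning region = {2, 4, 5}.

2, 4, 5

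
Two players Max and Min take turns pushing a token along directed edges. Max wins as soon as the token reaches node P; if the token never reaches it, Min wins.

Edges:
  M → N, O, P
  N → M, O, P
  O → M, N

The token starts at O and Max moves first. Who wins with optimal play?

Min

Track states (vertex, player-to-move).
A0 = {(P,Max), (P,Min)}
A1: add {(M,Max), (N,Max)}.
A2: add {(O,Min)}.
A3 = A2; e.g. (M,Min) stays out. (O,Max) never enters ⇒ Min avoids the target.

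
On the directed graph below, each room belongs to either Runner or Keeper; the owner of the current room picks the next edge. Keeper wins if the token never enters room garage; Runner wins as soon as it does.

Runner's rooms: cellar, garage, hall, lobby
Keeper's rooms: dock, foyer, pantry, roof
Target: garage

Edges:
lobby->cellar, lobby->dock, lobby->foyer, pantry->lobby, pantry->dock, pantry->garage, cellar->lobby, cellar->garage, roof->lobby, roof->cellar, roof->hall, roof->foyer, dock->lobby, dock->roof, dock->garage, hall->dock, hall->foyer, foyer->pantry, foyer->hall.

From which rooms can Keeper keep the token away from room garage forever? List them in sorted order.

dock, foyer, hall, pantry, roof

A0 = {garage}
A1: add {cellar} — cellar (Runner) has cellar→garage.
A2: add {lobby} — lobby (Runner) has lobby→cellar.
A3 = A2; e.g. pantry (Keeper) can still go to dock. Fixed point.
Runner's attractor = {cellar, garage, lobby}; Keeper avoids the target exactly from the complement.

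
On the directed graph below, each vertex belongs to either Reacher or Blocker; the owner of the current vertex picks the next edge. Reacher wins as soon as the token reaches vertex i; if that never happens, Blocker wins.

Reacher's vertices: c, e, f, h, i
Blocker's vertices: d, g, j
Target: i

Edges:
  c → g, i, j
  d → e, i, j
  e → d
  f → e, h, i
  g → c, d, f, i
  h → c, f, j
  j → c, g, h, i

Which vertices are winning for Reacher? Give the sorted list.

c, f, h, i

A0 = {i}
A1: add {c, f} — c (Reacher) has c→i; f (Reacher) has f→i.
A2: add {h} — h (Reacher) has h→c.
A3 = A2; e.g. d (Blocker) can still go to e. Fixed point.
Reacher's winning region = {c, f, h, i}.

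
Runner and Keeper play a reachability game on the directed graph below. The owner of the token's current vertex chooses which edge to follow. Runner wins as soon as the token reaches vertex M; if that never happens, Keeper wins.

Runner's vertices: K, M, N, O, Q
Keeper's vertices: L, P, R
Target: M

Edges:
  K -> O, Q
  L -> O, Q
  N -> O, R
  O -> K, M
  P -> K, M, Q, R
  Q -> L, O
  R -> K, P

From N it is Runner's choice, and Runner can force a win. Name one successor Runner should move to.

A0 = {M}
A1: add {O} — O (Runner) has O→M.
A2: add {K, N, Q} — K (Runner) has K→O; N (Runner) has N→O; Q (Runner) has Q→O.
A3: add {L} — L (Keeper): all of {O, Q} already in.
A4 = A3; e.g. P (Keeper) can still go to R. Fixed point.
From N, successor O is in the attractor (rank 1); the other successor R is not.

O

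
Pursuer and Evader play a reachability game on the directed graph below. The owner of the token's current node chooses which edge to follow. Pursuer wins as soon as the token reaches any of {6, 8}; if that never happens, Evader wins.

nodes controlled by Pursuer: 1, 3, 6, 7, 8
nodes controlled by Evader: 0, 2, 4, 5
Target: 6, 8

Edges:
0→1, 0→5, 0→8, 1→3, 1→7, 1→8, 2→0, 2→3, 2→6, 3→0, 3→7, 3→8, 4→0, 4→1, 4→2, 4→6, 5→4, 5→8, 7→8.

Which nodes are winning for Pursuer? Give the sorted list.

1, 3, 6, 7, 8

A0 = {6, 8}
A1: add {1, 3, 7} — 1 (Pursuer) has 1→8; 3 (Pursuer) has 3→8; 7 (Pursuer) has 7→8.
A2 = A1; e.g. 0 (Evader) can still go to 5. Fixed point.
Pursuer's winning region = {1, 3, 6, 7, 8}.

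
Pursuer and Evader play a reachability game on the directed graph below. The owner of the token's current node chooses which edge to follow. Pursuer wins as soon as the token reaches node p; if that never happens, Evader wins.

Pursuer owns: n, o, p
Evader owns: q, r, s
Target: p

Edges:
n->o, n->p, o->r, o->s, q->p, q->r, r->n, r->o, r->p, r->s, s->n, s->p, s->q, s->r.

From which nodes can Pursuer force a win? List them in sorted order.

A0 = {p}
A1: add {n} — n (Pursuer) has n→p.
A2 = A1; e.g. o (Pursuer) has no edge into A1. Fixed point.
Pursuer's winning region = {n, p}.

n, p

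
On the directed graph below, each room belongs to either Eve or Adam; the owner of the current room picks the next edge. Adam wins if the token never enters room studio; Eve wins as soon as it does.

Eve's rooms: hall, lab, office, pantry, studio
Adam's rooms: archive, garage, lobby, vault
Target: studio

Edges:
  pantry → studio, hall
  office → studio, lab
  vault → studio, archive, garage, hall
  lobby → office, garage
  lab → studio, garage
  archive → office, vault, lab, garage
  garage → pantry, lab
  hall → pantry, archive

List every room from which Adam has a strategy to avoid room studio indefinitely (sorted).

A0 = {studio}
A1: add {lab, office, pantry} — pantry (Eve) has pantry→studio; office (Eve) has office→studio; lab (Eve) has lab→studio.
A2: add {garage, hall} — garage (Adam): all of {pantry, lab} already in; hall (Eve) has hall→pantry.
A3: add {lobby} — lobby (Adam): all of {office, garage} already in.
A4 = A3; e.g. vault (Adam) can still go to archive. Fixed point.
Eve's attractor = {garage, hall, lab, lobby, office, pantry, studio}; Adam avoids the target exactly from the complement.

archive, vault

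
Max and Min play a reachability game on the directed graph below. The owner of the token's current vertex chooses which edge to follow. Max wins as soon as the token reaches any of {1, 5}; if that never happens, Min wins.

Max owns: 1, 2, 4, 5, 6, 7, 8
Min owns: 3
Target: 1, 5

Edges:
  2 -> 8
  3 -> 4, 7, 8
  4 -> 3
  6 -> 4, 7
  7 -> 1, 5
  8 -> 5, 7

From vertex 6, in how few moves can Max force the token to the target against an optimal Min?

2

A0 = {1, 5}
A1: add {7, 8} — 7 (Max) has 7→1; 8 (Max) has 8→5.
A2: add {2, 6} — 2 (Max) has 2→8; 6 (Max) has 6→7.
A3 = A2; e.g. 3 (Min) can still go to 4. Fixed point.
6 enters the attractor at level 2, so Max can force the target in 2 moves from there.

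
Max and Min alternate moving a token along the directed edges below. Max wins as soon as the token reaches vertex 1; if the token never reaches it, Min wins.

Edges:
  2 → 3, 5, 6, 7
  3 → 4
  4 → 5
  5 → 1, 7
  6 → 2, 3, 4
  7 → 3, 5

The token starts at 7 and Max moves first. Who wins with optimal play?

Track states (vertex, player-to-move).
A0 = {(1,Max), (1,Min)}
A1: add {(5,Max)}.
A2: add {(4,Min)}.
A3: add {(3,Max), (6,Max)}.
A4: add {(7,Min)}.
A5: add {(2,Max)}.
A6 = A5; e.g. (2,Min) stays out. (7,Max) never enters ⇒ Min avoids the target.

Min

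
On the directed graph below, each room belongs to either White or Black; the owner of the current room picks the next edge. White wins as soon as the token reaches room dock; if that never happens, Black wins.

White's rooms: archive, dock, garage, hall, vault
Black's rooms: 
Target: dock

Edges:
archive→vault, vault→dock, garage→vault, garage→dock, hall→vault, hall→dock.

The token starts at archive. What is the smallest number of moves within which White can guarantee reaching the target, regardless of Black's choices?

A0 = {dock}
A1: add {garage, hall, vault} — vault (White) has vault→dock; garage (White) has garage→dock; hall (White) has hall→dock.
A2: add {archive} — archive (White) has archive→vault.
A2 = all vertices. Fixed point.
archive enters the attractor at level 2, so White can force the target in 2 moves from there.

2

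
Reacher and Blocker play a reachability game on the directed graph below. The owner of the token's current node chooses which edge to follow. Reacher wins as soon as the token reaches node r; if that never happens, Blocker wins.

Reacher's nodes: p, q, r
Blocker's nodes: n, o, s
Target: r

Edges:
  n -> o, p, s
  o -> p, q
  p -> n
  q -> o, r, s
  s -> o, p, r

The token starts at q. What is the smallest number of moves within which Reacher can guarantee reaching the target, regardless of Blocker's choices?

A0 = {r}
A1: add {q} — q (Reacher) has q→r.
A2 = A1; e.g. n (Blocker) can still go to o. Fixed point.
q enters the attractor at level 1, so Reacher can force the target in 1 move from there.

1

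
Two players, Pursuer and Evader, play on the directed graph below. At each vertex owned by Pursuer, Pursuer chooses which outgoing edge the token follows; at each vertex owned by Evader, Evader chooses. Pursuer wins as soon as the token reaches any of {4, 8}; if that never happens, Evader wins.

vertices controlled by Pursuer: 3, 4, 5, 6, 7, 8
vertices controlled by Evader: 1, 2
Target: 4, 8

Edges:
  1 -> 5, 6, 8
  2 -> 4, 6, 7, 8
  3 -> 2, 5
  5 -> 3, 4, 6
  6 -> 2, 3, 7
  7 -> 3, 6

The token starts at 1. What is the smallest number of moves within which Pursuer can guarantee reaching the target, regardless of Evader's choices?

4

A0 = {4, 8}
A1: add {5} — 5 (Pursuer) has 5→4.
A2: add {3} — 3 (Pursuer) has 3→5.
A3: add {6, 7} — 6 (Pursuer) has 6→3; 7 (Pursuer) has 7→3.
A4: add {1, 2} — 1 (Evader): all of {5, 6, 8} already in; 2 (Evader): all of {4, 6, 7, 8} already in.
A4 = all vertices. Fixed point.
1 enters the attractor at level 4, so Pursuer can force the target in 4 moves from there.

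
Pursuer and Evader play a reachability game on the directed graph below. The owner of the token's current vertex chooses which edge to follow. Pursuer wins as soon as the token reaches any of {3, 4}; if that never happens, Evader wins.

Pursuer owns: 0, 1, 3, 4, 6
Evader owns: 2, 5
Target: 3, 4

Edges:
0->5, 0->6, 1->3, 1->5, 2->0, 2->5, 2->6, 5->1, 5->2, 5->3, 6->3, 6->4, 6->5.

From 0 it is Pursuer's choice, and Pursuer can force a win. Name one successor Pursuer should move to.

6

A0 = {3, 4}
A1: add {1, 6} — 1 (Pursuer) has 1→3; 6 (Pursuer) has 6→3.
A2: add {0} — 0 (Pursuer) has 0→6.
A3 = A2; e.g. 2 (Evader) can still go to 5. Fixed point.
From 0, successor 6 is in the attractor (rank 1); the other successor 5 is not.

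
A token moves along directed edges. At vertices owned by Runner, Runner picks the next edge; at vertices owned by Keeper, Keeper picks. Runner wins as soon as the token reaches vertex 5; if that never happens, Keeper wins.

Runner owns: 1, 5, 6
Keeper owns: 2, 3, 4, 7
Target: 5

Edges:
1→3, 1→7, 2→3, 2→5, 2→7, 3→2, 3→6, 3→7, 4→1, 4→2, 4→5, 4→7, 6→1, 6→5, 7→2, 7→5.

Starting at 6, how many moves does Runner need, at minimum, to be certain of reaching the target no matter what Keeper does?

A0 = {5}
A1: add {6} — 6 (Runner) has 6→5.
A2 = A1; e.g. 1 (Runner) has no edge into A1. Fixed point.
6 enters the attractor at level 1, so Runner can force the target in 1 move from there.

1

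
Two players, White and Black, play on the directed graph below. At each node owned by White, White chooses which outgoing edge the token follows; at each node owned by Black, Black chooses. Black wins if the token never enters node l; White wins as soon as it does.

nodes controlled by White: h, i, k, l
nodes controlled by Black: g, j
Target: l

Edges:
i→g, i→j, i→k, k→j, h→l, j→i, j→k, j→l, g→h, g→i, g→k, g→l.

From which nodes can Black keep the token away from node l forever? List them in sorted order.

A0 = {l}
A1: add {h} — h (White) has h→l.
A2 = A1; e.g. g (Black) can still go to i. Fixed point.
White's attractor = {h, l}; Black avoids the target exactly from the complement.

g, i, j, k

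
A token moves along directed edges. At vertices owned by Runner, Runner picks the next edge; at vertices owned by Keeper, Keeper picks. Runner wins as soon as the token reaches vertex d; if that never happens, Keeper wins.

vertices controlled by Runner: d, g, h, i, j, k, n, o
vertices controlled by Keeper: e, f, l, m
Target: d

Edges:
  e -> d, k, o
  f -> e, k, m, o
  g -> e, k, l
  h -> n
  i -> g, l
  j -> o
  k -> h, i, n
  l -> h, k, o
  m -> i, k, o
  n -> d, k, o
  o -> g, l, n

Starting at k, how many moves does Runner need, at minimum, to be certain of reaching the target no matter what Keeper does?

A0 = {d}
A1: add {n} — n (Runner) has n→d.
A2: add {h, k, o} — h (Runner) has h→n; k (Runner) has k→n; o (Runner) has o→n.
k enters the attractor at level 2, so Runner can force the target in 2 moves from there.

2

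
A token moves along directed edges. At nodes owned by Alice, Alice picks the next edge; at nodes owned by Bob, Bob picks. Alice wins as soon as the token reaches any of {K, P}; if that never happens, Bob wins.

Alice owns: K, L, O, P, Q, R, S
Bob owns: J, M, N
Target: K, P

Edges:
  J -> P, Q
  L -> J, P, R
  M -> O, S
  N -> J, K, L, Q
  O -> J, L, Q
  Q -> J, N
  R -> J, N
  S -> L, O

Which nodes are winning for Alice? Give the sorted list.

K, L, M, O, P, S

A0 = {K, P}
A1: add {L} — L (Alice) has L→P.
A2: add {O, S} — O (Alice) has O→L; S (Alice) has S→L.
A3: add {M} — M (Bob): all of {O, S} already in.
A4 = A3; e.g. J (Bob) can still go to Q. Fixed point.
Alice's winning region = {K, L, M, O, P, S}.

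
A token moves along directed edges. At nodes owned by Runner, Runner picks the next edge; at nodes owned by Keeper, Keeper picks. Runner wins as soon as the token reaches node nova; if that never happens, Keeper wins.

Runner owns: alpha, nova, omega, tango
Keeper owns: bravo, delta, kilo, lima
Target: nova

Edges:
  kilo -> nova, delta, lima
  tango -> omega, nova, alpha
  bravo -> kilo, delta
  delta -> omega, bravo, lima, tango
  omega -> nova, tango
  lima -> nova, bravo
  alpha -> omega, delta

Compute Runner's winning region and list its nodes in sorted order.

A0 = {nova}
A1: add {omega, tango} — omega (Runner) has omega→nova; tango (Runner) has tango→nova.
A2: add {alpha} — alpha (Runner) has alpha→omega.
A3 = A2; e.g. kilo (Keeper) can still go to delta. Fixed point.
Runner's winning region = {alpha, nova, omega, tango}.

alpha, nova, omega, tango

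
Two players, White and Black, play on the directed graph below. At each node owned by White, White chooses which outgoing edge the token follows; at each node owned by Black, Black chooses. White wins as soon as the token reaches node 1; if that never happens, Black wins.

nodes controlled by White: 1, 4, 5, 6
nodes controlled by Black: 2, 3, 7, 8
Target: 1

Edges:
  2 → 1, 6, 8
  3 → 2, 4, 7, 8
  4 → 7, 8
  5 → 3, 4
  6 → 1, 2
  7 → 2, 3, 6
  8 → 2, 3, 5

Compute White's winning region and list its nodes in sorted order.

1, 6

A0 = {1}
A1: add {6} — 6 (White) has 6→1.
A2 = A1; e.g. 2 (Black) can still go to 8. Fixed point.
White's winning region = {1, 6}.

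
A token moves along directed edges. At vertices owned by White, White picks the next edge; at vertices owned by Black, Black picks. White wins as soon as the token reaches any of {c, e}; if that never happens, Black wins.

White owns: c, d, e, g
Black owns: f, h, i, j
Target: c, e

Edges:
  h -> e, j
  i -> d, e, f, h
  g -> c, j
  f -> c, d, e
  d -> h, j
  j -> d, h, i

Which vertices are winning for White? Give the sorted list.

A0 = {c, e}
A1: add {g} — g (White) has g→c.
A2 = A1; e.g. d (White) has no edge into A1. Fixed point.
White's winning region = {c, e, g}.

c, e, g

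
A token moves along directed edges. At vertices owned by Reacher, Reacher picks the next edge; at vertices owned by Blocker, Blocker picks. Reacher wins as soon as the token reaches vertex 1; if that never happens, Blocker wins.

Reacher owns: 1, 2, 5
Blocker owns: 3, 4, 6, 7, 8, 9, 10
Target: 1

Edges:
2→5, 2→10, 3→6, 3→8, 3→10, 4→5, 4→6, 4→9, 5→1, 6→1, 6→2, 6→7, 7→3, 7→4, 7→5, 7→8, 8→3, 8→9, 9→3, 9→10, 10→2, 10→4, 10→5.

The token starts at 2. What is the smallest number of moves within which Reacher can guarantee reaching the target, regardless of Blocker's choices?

A0 = {1}
A1: add {5} — 5 (Reacher) has 5→1.
A2: add {2} — 2 (Reacher) has 2→5.
A3 = A2; e.g. 3 (Blocker) can still go to 6. Fixed point.
2 enters the attractor at level 2, so Reacher can force the target in 2 moves from there.

2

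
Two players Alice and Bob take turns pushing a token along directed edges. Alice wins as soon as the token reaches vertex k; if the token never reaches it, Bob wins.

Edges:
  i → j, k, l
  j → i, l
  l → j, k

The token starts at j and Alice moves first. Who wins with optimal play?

Bob

Track states (vertex, player-to-move).
A0 = {(k,Alice), (k,Bob)}
A1: add {(i,Alice), (l,Alice)}.
A2: add {(j,Bob)}.
A3 = A2; e.g. (i,Bob) stays out. (j,Alice) never enters ⇒ Bob avoids the target.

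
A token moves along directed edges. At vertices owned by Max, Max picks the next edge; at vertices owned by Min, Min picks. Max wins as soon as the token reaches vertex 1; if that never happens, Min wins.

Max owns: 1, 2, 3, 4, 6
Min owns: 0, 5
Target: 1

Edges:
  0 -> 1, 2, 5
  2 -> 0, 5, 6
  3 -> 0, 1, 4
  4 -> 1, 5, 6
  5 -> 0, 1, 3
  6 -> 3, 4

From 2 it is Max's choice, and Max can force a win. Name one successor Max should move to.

A0 = {1}
A1: add {3, 4} — 3 (Max) has 3→1; 4 (Max) has 4→1.
A2: add {6} — 6 (Max) has 6→3.
A3: add {2} — 2 (Max) has 2→6.
A4 = A3; e.g. 0 (Min) can still go to 5. Fixed point.
From 2, successor 6 is in the attractor (rank 2); the other successors 0, 5 are not.

6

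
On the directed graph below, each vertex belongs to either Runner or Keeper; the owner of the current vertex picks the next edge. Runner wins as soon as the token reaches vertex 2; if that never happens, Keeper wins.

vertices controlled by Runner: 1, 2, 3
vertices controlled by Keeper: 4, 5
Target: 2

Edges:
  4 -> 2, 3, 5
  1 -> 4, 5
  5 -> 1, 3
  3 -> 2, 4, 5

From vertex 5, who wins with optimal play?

A0 = {2}
A1: add {3} — 3 (Runner) has 3→2.
A2 = A1; e.g. 1 (Runner) has no edge into A1. Fixed point.
5 never enters the attractor, so Keeper can avoid the target forever.

Keeper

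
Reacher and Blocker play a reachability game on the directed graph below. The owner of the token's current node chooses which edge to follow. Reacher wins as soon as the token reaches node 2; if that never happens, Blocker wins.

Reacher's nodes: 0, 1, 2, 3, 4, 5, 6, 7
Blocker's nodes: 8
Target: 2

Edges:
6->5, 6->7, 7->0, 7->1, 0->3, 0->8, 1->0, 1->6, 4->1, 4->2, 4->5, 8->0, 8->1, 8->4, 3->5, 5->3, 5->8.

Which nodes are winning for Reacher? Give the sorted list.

A0 = {2}
A1: add {4} — 4 (Reacher) has 4→2.
A2 = A1; e.g. 0 (Reacher) has no edge into A1. Fixed point.
Reacher's winning region = {2, 4}.

2, 4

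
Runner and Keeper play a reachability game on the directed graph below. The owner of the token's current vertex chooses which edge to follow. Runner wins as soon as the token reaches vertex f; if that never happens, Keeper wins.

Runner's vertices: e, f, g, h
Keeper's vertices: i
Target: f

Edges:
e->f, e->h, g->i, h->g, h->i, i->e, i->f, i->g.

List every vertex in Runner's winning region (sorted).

e, f

A0 = {f}
A1: add {e} — e (Runner) has e→f.
A2 = A1; e.g. g (Runner) has no edge into A1. Fixed point.
Runner's winning region = {e, f}.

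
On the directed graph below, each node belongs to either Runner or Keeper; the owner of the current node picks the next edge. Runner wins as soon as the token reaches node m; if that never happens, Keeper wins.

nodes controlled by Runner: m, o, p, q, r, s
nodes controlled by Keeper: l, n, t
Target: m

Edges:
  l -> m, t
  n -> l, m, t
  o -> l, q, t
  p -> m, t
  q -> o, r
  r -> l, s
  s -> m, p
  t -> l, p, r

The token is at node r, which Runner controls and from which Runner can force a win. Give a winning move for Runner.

s

A0 = {m}
A1: add {p, s} — p (Runner) has p→m; s (Runner) has s→m.
A2: add {r} — r (Runner) has r→s.
A3: add {q} — q (Runner) has q→r.
A4: add {o} — o (Runner) has o→q.
A5 = A4; e.g. l (Keeper) can still go to t. Fixed point.
From r, successor s is in the attractor (rank 1); the other successor l is not.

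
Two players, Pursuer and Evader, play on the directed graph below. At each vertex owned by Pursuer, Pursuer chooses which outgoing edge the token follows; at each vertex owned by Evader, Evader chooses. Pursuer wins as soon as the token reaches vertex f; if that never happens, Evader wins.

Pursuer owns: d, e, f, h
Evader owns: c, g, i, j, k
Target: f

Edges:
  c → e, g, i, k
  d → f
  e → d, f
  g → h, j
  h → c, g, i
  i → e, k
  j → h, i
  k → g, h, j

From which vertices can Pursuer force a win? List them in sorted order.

d, e, f

A0 = {f}
A1: add {d, e} — d (Pursuer) has d→f; e (Pursuer) has e→f.
A2 = A1; e.g. c (Evader) can still go to g. Fixed point.
Pursuer's winning region = {d, e, f}.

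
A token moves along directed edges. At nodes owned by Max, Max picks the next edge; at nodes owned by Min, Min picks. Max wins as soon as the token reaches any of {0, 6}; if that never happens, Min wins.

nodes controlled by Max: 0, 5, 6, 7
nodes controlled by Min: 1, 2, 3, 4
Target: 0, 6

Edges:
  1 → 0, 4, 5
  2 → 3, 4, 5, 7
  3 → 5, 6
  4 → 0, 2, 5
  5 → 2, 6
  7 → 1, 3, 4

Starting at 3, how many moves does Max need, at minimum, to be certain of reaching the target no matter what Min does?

2

A0 = {0, 6}
A1: add {5} — 5 (Max) has 5→6.
A2: add {3} — 3 (Min): all of {5, 6} already in.
3 enters the attractor at level 2, so Max can force the target in 2 moves from there.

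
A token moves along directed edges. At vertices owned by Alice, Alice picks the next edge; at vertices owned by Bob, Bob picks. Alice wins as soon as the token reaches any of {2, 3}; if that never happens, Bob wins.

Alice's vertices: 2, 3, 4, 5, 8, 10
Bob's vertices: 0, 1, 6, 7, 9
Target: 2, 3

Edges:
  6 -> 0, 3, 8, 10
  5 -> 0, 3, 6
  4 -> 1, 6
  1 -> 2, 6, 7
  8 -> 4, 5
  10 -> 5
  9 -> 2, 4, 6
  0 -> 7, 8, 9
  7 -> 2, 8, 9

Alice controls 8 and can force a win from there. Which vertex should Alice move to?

A0 = {2, 3}
A1: add {5} — 5 (Alice) has 5→3.
A2: add {8, 10} — 8 (Alice) has 8→5; 10 (Alice) has 10→5.
A3 = A2; e.g. 0 (Bob) can still go to 7. Fixed point.
From 8, successor 5 is in the attractor (rank 1); the other successor 4 is not.

5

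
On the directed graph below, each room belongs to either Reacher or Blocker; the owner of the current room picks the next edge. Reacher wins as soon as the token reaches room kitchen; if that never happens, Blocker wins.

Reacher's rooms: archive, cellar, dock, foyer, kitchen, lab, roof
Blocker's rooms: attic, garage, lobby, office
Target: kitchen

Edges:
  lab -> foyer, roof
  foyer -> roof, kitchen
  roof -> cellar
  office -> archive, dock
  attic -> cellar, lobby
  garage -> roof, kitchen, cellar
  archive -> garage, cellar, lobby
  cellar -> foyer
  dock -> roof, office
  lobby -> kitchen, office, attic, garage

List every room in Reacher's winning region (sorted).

archive, cellar, dock, foyer, garage, kitchen, lab, office, roof

A0 = {kitchen}
A1: add {foyer} — foyer (Reacher) has foyer→kitchen.
A2: add {cellar, lab} — lab (Reacher) has lab→foyer; cellar (Reacher) has cellar→foyer.
A3: add {archive, roof} — roof (Reacher) has roof→cellar; archive (Reacher) has archive→cellar.
A4: add {dock, garage} — garage (Blocker): all of {roof, kitchen, cellar} already in; dock (Reacher) has dock→roof.
A5: add {office} — office (Blocker): all of {archive, dock} already in.
A6 = A5; e.g. attic (Blocker) can still go to lobby. Fixed point.
Reacher's winning region = {archive, cellar, dock, foyer, garage, kitchen, lab, office, roof}.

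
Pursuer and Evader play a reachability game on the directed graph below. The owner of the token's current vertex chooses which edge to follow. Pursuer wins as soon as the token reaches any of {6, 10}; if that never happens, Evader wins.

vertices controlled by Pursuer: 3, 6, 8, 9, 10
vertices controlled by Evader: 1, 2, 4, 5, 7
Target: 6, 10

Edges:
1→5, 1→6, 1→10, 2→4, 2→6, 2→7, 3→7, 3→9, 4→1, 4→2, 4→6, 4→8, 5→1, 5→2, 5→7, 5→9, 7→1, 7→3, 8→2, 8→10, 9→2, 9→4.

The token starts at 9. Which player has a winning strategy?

A0 = {6, 10}
A1: add {8} — 8 (Pursuer) has 8→10.
A2 = A1; e.g. 1 (Evader) can still go to 5. Fixed point.
9 never enters the attractor, so Evader can avoid the target forever.

Evader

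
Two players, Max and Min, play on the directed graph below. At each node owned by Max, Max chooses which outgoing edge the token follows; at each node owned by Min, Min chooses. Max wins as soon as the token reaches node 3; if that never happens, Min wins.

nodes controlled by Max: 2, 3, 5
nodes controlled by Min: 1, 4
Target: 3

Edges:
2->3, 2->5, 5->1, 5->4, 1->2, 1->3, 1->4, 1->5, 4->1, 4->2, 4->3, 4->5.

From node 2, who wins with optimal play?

Max

A0 = {3}
A1: add {2} — 2 (Max) has 2→3.
A2 = A1; e.g. 1 (Min) can still go to 4. Fixed point.
2 ∈ A1, so Max can force the target.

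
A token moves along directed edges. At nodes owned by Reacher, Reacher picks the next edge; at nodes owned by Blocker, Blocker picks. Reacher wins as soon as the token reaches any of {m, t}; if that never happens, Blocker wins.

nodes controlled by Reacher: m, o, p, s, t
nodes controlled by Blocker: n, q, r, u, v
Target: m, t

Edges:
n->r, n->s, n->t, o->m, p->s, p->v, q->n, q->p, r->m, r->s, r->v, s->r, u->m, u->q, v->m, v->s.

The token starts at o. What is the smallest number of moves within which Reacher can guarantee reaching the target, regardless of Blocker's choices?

A0 = {m, t}
A1: add {o} — o (Reacher) has o→m.
A2 = A1; e.g. n (Blocker) can still go to r. Fixed point.
o enters the attractor at level 1, so Reacher can force the target in 1 move from there.

1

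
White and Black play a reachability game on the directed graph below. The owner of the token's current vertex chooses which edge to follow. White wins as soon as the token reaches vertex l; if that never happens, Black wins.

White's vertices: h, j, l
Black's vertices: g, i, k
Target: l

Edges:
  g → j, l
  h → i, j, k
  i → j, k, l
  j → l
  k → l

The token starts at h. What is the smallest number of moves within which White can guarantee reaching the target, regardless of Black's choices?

A0 = {l}
A1: add {j, k} — j (White) has j→l; k (Black): all of {l} already in.
A2: add {g, h, i} — g (Black): all of {j, l} already in; h (White) has h→j; i (Black): all of {j, k, l} already in.
A2 = all vertices. Fixed point.
h enters the attractor at level 2, so White can force the target in 2 moves from there.

2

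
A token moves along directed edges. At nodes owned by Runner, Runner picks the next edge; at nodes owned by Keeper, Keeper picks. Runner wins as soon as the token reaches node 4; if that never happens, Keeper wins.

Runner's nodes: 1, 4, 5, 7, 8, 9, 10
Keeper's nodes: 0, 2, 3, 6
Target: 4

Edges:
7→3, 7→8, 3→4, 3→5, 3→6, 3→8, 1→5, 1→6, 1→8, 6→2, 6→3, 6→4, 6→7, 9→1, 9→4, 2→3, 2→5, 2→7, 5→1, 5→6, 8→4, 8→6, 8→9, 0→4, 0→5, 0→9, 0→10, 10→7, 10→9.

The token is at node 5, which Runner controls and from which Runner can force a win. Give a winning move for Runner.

1

A0 = {4}
A1: add {8, 9} — 8 (Runner) has 8→4; 9 (Runner) has 9→4.
A2: add {1, 7, 10} — 1 (Runner) has 1→8; 7 (Runner) has 7→8; 10 (Runner) has 10→9.
A3: add {5} — 5 (Runner) has 5→1.
A4: add {0} — 0 (Keeper): all of {4, 5, 9, 10} already in.
A5 = A4; e.g. 2 (Keeper) can still go to 3. Fixed point.
From 5, successor 1 is in the attractor (rank 2); the other successor 6 is not.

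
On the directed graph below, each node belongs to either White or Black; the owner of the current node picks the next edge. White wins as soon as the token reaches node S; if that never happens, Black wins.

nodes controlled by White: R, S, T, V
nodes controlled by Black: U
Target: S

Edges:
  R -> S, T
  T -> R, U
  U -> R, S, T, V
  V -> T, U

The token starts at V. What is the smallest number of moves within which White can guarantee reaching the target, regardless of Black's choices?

3

A0 = {S}
A1: add {R} — R (White) has R→S.
A2: add {T} — T (White) has T→R.
A3: add {V} — V (White) has V→T.
V enters the attractor at level 3, so White can force the target in 3 moves from there.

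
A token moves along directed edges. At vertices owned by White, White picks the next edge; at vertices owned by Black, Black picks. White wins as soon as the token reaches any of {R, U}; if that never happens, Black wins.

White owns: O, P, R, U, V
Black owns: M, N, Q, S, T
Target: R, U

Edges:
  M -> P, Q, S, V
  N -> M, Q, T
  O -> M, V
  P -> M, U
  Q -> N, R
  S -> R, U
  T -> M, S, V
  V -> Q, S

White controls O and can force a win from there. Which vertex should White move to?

A0 = {R, U}
A1: add {P, S} — P (White) has P→U; S (Black): all of {R, U} already in.
A2: add {V} — V (White) has V→S.
A3: add {O} — O (White) has O→V.
A4 = A3; e.g. M (Black) can still go to Q. Fixed point.
From O, successor V is in the attractor (rank 2); the other successor M is not.

V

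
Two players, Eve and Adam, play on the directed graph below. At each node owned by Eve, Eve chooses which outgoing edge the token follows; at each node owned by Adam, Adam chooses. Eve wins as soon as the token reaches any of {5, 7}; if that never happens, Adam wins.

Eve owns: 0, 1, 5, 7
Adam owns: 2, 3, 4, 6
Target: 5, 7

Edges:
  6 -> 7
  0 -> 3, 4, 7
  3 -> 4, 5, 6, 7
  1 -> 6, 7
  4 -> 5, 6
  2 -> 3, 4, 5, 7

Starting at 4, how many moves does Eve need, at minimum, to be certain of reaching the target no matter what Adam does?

2

A0 = {5, 7}
A1: add {0, 1, 6} — 0 (Eve) has 0→7; 1 (Eve) has 1→7; 6 (Adam): all of {7} already in.
A2: add {4} — 4 (Adam): all of {5, 6} already in.
4 enters the attractor at level 2, so Eve can force the target in 2 moves from there.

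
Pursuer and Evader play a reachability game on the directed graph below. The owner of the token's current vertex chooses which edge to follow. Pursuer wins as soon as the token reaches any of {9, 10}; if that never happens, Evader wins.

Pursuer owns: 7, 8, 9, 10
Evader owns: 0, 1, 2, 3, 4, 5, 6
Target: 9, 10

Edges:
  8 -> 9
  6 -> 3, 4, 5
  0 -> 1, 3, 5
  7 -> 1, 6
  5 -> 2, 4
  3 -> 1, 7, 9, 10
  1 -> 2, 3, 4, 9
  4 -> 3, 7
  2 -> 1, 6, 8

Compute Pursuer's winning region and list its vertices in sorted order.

8, 9, 10

A0 = {9, 10}
A1: add {8} — 8 (Pursuer) has 8→9.
A2 = A1; e.g. 0 (Evader) can still go to 1. Fixed point.
Pursuer's winning region = {8, 9, 10}.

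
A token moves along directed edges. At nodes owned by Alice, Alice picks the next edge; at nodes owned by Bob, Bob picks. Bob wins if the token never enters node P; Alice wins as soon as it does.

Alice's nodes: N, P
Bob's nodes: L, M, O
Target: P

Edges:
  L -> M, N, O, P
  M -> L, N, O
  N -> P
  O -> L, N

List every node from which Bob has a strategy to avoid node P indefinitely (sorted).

A0 = {P}
A1: add {N} — N (Alice) has N→P.
A2 = A1; e.g. L (Bob) can still go to M. Fixed point.
Alice's attractor = {N, P}; Bob avoids the target exactly from the complement.

L, M, O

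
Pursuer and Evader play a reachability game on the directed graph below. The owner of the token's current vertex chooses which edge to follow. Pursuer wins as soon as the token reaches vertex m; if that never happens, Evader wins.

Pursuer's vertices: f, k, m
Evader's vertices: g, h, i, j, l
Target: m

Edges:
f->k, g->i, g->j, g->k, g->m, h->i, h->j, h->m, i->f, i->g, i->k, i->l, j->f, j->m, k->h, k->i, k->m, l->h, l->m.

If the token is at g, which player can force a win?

A0 = {m}
A1: add {k} — k (Pursuer) has k→m.
A2: add {f} — f (Pursuer) has f→k.
A3: add {j} — j (Evader): all of {f, m} already in.
A4 = A3; e.g. g (Evader) can still go to i. Fixed point.
g never enters the attractor, so Evader can avoid the target forever.

Evader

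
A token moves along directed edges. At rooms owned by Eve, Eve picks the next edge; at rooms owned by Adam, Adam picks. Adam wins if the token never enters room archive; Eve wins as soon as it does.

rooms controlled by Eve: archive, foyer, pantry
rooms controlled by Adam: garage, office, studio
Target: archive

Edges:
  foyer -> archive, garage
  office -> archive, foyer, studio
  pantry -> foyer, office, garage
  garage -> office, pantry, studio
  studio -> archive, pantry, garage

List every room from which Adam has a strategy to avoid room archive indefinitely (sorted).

garage, office, studio

A0 = {archive}
A1: add {foyer} — foyer (Eve) has foyer→archive.
A2: add {pantry} — pantry (Eve) has pantry→foyer.
A3 = A2; e.g. office (Adam) can still go to studio. Fixed point.
Eve's attractor = {archive, foyer, pantry}; Adam avoids the target exactly from the complement.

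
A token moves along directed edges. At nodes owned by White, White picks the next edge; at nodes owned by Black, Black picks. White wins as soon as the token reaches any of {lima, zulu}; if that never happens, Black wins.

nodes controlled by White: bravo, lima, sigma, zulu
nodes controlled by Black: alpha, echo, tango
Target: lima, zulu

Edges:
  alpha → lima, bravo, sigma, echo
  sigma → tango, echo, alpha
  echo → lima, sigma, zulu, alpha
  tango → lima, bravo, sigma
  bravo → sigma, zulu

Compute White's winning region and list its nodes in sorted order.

A0 = {lima, zulu}
A1: add {bravo} — bravo (White) has bravo→zulu.
A2 = A1; e.g. tango (Black) can still go to sigma. Fixed point.
White's winning region = {bravo, lima, zulu}.

bravo, lima, zulu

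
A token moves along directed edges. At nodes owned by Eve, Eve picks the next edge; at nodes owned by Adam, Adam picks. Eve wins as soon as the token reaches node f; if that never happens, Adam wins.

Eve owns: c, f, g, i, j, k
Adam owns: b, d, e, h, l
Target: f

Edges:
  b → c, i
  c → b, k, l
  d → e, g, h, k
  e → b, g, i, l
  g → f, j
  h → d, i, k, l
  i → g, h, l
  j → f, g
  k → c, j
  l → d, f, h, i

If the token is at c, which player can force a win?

Eve

A0 = {f}
A1: add {g, j} — g (Eve) has g→f; j (Eve) has j→f.
A2: add {i, k} — i (Eve) has i→g; k (Eve) has k→j.
A3: add {c} — c (Eve) has c→k.
c ∈ A3, so Eve can force the target.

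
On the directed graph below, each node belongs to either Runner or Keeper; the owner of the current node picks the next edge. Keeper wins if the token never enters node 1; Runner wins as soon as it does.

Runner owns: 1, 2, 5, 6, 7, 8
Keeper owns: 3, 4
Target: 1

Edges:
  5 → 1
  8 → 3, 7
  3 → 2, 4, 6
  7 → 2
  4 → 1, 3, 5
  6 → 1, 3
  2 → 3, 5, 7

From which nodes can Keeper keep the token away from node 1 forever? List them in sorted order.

3, 4

A0 = {1}
A1: add {5, 6} — 5 (Runner) has 5→1; 6 (Runner) has 6→1.
A2: add {2} — 2 (Runner) has 2→5.
A3: add {7} — 7 (Runner) has 7→2.
A4: add {8} — 8 (Runner) has 8→7.
A5 = A4; e.g. 3 (Keeper) can still go to 4. Fixed point.
Runner's attractor = {1, 2, 5, 6, 7, 8}; Keeper avoids the target exactly from the complement.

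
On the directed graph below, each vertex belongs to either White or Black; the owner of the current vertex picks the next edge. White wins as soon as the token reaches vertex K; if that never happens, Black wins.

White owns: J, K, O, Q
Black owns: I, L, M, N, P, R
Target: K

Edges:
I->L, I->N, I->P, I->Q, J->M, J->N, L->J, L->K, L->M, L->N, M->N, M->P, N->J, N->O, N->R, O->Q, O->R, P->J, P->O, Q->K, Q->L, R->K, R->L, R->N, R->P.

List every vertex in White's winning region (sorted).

A0 = {K}
A1: add {Q} — Q (White) has Q→K.
A2: add {O} — O (White) has O→Q.
A3 = A2; e.g. I (Black) can still go to L. Fixed point.
White's winning region = {K, O, Q}.

K, O, Q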